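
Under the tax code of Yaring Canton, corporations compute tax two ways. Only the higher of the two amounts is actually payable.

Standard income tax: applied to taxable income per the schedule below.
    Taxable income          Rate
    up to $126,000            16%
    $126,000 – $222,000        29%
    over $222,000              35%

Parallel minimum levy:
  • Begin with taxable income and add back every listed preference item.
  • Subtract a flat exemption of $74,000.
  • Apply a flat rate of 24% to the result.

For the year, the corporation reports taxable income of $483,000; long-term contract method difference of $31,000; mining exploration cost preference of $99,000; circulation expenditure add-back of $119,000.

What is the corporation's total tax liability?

$157,920

Parallel minimum levy:
  Adjusted income: $483,000 + $31,000 + $99,000 + $119,000 = $732,000
  Less exemption $74,000 → base $658,000
  $658,000 × 24% = $157,920

Standard income tax:
  $126,000 × 16% = $20,160
  $96,000 × 29% = $27,840
  $261,000 × 35% = $91,350
  → $139,350

$157,920 > $139,350, so the parallel minimum levy is the binding amount.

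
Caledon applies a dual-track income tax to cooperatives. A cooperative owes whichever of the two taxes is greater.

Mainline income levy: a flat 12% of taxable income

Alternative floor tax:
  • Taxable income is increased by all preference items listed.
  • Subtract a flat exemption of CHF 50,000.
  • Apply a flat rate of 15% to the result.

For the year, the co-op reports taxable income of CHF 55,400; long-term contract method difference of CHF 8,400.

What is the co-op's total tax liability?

Mainline income levy:
  CHF 55,400 × 12% = CHF 6,648

Alternative floor tax:
  Adjusted income: CHF 55,400 + CHF 8,400 = CHF 63,800
  Less exemption CHF 50,000 → base CHF 13,800
  CHF 13,800 × 15% = CHF 2,070

CHF 6,648 > CHF 2,070, so the mainline income levy governs.

CHF 6,648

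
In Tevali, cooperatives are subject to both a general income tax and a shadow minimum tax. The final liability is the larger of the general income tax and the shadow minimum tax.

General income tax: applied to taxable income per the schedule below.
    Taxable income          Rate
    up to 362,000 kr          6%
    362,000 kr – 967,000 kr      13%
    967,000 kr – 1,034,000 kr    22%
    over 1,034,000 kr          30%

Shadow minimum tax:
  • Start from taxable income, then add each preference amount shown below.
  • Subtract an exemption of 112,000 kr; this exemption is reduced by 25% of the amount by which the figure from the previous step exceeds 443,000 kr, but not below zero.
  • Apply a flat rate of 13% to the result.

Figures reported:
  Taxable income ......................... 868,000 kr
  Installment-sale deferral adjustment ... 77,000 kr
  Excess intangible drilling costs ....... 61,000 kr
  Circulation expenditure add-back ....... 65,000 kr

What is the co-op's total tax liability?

Shadow minimum tax:
  Adjusted income: 868,000 kr + 77,000 kr + 61,000 kr + 65,000 kr = 1,071,000 kr
  Exemption: 25% × (1,071,000 kr − 443,000 kr) = 157,000 kr ≥ 112,000 kr, so the exemption is fully phased out
  Base: 1,071,000 kr − 0 kr = 1,071,000 kr
  1,071,000 kr × 13% = 139,230 kr

General income tax:
  362,000 kr × 6% = 21,720 kr
  506,000 kr × 13% = 65,780 kr
  → 87,500 kr

139,230 kr > 87,500 kr, so the shadow minimum tax is the binding amount.

139,230 kr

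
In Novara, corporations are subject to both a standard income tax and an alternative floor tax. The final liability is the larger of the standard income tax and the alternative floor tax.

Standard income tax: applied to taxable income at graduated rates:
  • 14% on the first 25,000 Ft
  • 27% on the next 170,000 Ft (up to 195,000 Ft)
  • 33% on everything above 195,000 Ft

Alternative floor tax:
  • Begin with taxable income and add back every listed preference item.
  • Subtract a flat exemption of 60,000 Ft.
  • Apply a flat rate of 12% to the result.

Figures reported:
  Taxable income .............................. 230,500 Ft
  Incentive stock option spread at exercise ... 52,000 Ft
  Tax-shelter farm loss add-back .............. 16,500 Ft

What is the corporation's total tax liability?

61,115 Ft

Standard income tax:
  25,000 Ft × 14% = 3,500 Ft
  170,000 Ft × 27% = 45,900 Ft
  35,500 Ft × 33% = 11,715 Ft
  → 61,115 Ft

Alternative floor tax:
  Adjusted income: 230,500 Ft + 52,000 Ft + 16,500 Ft = 299,000 Ft
  Less exemption 60,000 Ft → base 239,000 Ft
  239,000 Ft × 12% = 28,680 Ft

61,115 Ft > 28,680 Ft, so the standard income tax governs.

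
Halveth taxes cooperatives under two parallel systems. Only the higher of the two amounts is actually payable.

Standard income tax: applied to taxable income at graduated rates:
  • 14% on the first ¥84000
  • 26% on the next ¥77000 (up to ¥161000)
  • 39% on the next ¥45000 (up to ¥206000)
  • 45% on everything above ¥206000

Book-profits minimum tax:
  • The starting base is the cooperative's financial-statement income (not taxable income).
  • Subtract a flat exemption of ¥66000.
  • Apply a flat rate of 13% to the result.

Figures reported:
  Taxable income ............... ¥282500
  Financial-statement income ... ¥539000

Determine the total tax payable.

¥83755

Standard income tax:
  ¥84000 × 14% = ¥11760
  ¥77000 × 26% = ¥20020
  ¥45000 × 39% = ¥17550
  ¥76500 × 45% = ¥34425
  → ¥83755

Book-profits minimum tax:
  Base (financial-statement income): ¥539000
  Less exemption ¥66000 → base ¥473000
  ¥473000 × 13% = ¥61490

¥83755 > ¥61490, so the standard income tax governs.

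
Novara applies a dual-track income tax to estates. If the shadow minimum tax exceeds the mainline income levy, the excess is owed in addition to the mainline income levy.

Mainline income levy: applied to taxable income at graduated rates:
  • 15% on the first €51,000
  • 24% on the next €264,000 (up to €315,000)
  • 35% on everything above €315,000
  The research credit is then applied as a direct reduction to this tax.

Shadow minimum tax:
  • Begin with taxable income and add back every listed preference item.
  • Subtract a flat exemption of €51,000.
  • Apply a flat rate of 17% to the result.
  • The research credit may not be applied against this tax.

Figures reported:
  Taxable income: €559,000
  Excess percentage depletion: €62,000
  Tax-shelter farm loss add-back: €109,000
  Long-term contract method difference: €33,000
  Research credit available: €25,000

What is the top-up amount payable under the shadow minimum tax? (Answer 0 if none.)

Mainline income levy:
  €51,000 × 15% = €7,650
  €264,000 × 24% = €63,360
  €244,000 × 35% = €85,400
  → €156,410
  Less research credit €25,000 → €131,410

Shadow minimum tax:
  Adjusted income: €559,000 + €62,000 + €109,000 + €33,000 = €763,000
  Less exemption €51,000 → base €712,000
  €712,000 × 17% = €121,040

€121,040 ≤ €131,410, so no add-on is due.

€0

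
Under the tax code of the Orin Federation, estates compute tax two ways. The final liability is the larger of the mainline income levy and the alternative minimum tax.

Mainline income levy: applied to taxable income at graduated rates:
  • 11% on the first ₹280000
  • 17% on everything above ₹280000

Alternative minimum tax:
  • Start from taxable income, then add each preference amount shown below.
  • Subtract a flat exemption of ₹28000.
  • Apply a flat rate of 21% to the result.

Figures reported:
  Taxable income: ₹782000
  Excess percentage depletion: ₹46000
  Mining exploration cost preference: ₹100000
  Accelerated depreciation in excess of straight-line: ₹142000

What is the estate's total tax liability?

₹218820

Mainline income levy:
  ₹280000 × 11% = ₹30800
  ₹502000 × 17% = ₹85340
  → ₹116140

Alternative minimum tax:
  Adjusted income: ₹782000 + ₹46000 + ₹100000 + ₹142000 = ₹1070000
  Less exemption ₹28000 → base ₹1042000
  ₹1042000 × 21% = ₹218820

₹218820 > ₹116140, so the alternative minimum tax is the binding amount.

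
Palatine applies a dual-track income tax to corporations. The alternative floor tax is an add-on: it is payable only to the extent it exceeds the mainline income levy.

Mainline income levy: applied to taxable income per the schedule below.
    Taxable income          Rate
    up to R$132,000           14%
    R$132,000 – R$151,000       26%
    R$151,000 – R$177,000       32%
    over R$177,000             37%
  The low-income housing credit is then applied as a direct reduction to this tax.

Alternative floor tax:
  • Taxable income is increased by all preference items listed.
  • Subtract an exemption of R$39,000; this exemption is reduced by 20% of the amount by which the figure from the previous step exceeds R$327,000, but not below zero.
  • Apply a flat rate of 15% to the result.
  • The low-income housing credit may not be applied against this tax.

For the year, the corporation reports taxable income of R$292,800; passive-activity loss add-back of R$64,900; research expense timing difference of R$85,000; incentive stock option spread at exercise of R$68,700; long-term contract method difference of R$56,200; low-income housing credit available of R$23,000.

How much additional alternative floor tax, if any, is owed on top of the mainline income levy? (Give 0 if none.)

Alternative floor tax:
  Adjusted income: R$292,800 + R$64,900 + R$85,000 + R$68,700 + R$56,200 = R$567,600
  Exemption: 20% × (R$567,600 − R$327,000) = R$48,120 ≥ R$39,000, so the exemption is fully phased out
  Base: R$567,600 − R$0 = R$567,600
  R$567,600 × 15% = R$85,140

Mainline income levy:
  R$132,000 × 14% = R$18,480
  R$19,000 × 26% = R$4,940
  R$26,000 × 32% = R$8,320
  R$115,800 × 37% = R$42,846
  → R$74,586
  Less low-income housing credit R$23,000 → R$51,586

Excess of alternative floor tax over mainline income levy: R$85,140 − R$51,586 = R$33,554.

R$33,554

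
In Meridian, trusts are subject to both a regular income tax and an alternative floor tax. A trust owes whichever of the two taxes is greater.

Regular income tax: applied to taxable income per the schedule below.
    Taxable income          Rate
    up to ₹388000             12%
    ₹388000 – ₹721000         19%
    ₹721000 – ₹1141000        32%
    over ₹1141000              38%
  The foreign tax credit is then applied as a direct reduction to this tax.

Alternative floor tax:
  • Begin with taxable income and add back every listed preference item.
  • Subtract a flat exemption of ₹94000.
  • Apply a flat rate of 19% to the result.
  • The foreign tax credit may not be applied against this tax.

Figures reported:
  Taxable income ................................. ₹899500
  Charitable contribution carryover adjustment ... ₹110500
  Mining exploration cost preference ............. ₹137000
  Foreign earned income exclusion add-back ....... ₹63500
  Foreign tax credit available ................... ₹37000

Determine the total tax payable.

₹212135

Regular income tax:
  ₹388000 × 12% = ₹46560
  ₹333000 × 19% = ₹63270
  ₹178500 × 32% = ₹57120
  → ₹166950
  Less foreign tax credit ₹37000 → ₹129950

Alternative floor tax:
  Adjusted income: ₹899500 + ₹110500 + ₹137000 + ₹63500 = ₹1210500
  Less exemption ₹94000 → base ₹1116500
  ₹1116500 × 19% = ₹212135

₹212135 > ₹129950, so the alternative floor tax is the binding amount.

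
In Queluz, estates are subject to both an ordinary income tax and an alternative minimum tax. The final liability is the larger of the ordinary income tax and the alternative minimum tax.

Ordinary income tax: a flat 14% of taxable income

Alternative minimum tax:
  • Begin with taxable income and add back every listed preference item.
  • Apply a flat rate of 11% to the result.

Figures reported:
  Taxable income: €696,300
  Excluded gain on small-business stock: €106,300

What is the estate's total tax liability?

Ordinary income tax:
  €696,300 × 14% = €97,482

Alternative minimum tax:
  Adjusted income: €696,300 + €106,300 = €802,600
  €802,600 × 11% = €88,286

€97,482 > €88,286, so the ordinary income tax governs.

€97,482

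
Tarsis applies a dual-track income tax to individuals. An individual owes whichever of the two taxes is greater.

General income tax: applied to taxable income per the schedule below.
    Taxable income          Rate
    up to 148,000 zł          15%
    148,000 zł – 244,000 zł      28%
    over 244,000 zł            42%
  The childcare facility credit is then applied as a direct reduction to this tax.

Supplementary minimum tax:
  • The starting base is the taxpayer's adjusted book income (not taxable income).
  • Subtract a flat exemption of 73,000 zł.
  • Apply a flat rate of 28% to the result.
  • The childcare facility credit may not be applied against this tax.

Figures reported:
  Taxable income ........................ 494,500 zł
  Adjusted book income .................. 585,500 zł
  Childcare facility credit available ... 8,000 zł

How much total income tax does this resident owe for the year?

146,290 zł

Supplementary minimum tax:
  Base (adjusted book income): 585,500 zł
  Less exemption 73,000 zł → base 512,500 zł
  512,500 zł × 28% = 143,500 zł

General income tax:
  148,000 zł × 15% = 22,200 zł
  96,000 zł × 28% = 26,880 zł
  250,500 zł × 42% = 105,210 zł
  → 154,290 zł
  Less childcare facility credit 8,000 zł → 146,290 zł

146,290 zł > 143,500 zł, so the general income tax governs.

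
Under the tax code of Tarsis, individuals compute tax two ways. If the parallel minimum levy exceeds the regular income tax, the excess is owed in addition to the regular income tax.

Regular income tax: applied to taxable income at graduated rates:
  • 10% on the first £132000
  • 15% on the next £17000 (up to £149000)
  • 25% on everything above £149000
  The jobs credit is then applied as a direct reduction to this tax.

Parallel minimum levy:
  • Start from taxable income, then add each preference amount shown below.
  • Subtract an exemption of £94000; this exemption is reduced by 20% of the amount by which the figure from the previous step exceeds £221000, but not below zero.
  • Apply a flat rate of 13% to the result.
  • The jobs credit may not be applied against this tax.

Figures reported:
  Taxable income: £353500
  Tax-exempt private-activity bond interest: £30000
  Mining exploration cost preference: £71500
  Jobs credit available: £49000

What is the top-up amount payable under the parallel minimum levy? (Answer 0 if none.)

£35139

Parallel minimum levy:
  Adjusted income: £353500 + £30000 + £71500 = £455000
  Exemption: £94000 − 20% × (£455000 − £221000) = £94000 − £46800 = £47200
  Base: £455000 − £47200 = £407800
  £407800 × 13% = £53014

Regular income tax:
  £132000 × 10% = £13200
  £17000 × 15% = £2550
  £204500 × 25% = £51125
  → £66875
  Less jobs credit £49000 → £17875

Excess of parallel minimum levy over regular income tax: £53014 − £17875 = £35139.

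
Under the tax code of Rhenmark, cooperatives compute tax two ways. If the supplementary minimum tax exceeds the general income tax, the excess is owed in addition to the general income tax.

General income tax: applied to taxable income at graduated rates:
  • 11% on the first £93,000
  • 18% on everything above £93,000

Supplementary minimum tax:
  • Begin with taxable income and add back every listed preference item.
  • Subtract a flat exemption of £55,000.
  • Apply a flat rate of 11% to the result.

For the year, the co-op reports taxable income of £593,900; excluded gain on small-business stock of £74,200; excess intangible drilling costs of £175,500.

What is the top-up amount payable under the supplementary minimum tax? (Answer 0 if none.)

General income tax:
  £93,000 × 11% = £10,230
  £500,900 × 18% = £90,162
  → £100,392

Supplementary minimum tax:
  Adjusted income: £593,900 + £74,200 + £175,500 = £843,600
  Less exemption £55,000 → base £788,600
  £788,600 × 11% = £86,746

£86,746 ≤ £100,392, so no add-on is due.

£0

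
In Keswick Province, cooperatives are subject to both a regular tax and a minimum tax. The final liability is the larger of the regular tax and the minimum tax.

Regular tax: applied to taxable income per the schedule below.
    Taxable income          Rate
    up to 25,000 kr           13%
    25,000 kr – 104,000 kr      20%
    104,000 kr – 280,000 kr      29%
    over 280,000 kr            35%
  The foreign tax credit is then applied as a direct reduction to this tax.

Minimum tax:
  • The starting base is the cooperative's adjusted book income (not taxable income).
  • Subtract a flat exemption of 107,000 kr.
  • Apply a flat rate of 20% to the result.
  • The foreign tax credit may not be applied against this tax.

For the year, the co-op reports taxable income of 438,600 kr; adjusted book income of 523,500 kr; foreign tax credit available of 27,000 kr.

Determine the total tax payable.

Minimum tax:
  Base (adjusted book income): 523,500 kr
  Less exemption 107,000 kr → base 416,500 kr
  416,500 kr × 20% = 83,300 kr

Regular tax:
  25,000 kr × 13% = 3,250 kr
  79,000 kr × 20% = 15,800 kr
  176,000 kr × 29% = 51,040 kr
  158,600 kr × 35% = 55,510 kr
  → 125,600 kr
  Less foreign tax credit 27,000 kr → 98,600 kr

98,600 kr > 83,300 kr, so the regular tax governs.

98,600 kr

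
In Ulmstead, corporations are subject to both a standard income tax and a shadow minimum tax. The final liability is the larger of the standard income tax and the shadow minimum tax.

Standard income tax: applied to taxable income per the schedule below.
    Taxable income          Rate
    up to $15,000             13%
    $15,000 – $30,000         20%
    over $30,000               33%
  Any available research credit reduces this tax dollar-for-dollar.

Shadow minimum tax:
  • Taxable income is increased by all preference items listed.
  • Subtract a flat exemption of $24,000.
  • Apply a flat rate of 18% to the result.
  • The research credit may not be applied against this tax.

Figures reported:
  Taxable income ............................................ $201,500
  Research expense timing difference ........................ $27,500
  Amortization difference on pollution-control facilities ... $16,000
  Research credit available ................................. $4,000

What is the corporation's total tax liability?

Standard income tax:
  $15,000 × 13% = $1,950
  $15,000 × 20% = $3,000
  $171,500 × 33% = $56,595
  → $61,545
  Less research credit $4,000 → $57,545

Shadow minimum tax:
  Adjusted income: $201,500 + $27,500 + $16,000 = $245,000
  Less exemption $24,000 → base $221,000
  $221,000 × 18% = $39,780

$57,545 > $39,780, so the standard income tax governs.

$57,545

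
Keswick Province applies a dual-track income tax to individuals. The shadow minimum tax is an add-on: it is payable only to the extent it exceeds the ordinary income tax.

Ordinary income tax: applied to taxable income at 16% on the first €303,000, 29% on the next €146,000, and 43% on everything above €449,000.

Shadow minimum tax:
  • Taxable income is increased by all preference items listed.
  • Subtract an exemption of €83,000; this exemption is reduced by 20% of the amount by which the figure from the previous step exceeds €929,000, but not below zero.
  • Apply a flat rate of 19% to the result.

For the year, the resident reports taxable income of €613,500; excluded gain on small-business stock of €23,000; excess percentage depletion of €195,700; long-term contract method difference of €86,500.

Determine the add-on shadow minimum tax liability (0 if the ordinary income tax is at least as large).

Ordinary income tax:
  €303,000 × 16% = €48,480
  €146,000 × 29% = €42,340
  €164,500 × 43% = €70,735
  → €161,555

Shadow minimum tax:
  Adjusted income: €613,500 + €23,000 + €195,700 + €86,500 = €918,700
  Exemption: €918,700 ≤ €929,000, so full €83,000 applies
  Base: €918,700 − €83,000 = €835,700
  €835,700 × 19% = €158,783

€158,783 ≤ €161,555, so no add-on is due.

€0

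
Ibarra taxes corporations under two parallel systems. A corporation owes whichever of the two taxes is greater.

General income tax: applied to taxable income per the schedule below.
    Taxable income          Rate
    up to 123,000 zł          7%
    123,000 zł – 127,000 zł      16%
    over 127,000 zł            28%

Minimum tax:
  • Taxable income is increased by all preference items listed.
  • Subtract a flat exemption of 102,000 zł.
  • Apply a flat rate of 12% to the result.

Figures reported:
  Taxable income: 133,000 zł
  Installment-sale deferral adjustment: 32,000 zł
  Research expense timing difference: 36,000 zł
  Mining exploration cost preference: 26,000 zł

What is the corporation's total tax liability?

General income tax:
  123,000 zł × 7% = 8,610 zł
  4,000 zł × 16% = 640 zł
  6,000 zł × 28% = 1,680 zł
  → 10,930 zł

Minimum tax:
  Adjusted income: 133,000 zł + 32,000 zł + 36,000 zł + 26,000 zł = 227,000 zł
  Less exemption 102,000 zł → base 125,000 zł
  125,000 zł × 12% = 15,000 zł

15,000 zł > 10,930 zł, so the minimum tax is the binding amount.

15,000 zł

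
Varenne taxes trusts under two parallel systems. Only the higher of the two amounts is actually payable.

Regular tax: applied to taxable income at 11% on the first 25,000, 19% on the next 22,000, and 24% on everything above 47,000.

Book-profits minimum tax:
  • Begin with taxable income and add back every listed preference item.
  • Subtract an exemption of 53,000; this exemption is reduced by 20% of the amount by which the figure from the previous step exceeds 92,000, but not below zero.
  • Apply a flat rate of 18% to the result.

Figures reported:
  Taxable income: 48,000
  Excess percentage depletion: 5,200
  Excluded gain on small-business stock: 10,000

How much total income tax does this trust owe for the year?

7,170

Book-profits minimum tax:
  Adjusted income: 48,000 + 5,200 + 10,000 = 63,200
  Exemption: 63,200 ≤ 92,000, so full 53,000 applies
  Base: 63,200 − 53,000 = 10,200
  10,200 × 18% = 1,836

Regular tax:
  25,000 × 11% = 2,750
  22,000 × 19% = 4,180
  1,000 × 24% = 240
  → 7,170

7,170 > 1,836, so the regular tax governs.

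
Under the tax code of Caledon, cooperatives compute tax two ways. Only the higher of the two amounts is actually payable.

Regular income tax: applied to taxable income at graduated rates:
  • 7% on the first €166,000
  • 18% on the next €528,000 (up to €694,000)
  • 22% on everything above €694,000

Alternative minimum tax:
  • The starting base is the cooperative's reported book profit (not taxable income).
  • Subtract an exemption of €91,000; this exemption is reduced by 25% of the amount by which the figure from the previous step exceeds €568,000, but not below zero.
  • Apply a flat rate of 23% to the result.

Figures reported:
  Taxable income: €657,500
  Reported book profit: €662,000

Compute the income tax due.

€136,735

Alternative minimum tax:
  Base (reported book profit): €662,000
  Exemption: €91,000 − 25% × (€662,000 − €568,000) = €91,000 − €23,500 = €67,500
  Base: €662,000 − €67,500 = €594,500
  €594,500 × 23% = €136,735

Regular income tax:
  €166,000 × 7% = €11,620
  €491,500 × 18% = €88,470
  → €100,090

€136,735 > €100,090, so the alternative minimum tax is the binding amount.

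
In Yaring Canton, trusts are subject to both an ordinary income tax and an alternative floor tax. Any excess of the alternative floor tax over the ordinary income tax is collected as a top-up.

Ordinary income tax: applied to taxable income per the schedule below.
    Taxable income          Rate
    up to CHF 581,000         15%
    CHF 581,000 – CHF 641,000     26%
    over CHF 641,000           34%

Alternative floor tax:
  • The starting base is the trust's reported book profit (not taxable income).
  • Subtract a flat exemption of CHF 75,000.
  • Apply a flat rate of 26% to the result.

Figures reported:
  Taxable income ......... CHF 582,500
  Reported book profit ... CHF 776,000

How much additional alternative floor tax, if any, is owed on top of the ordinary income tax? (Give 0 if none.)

CHF 94,720

Alternative floor tax:
  Base (reported book profit): CHF 776,000
  Less exemption CHF 75,000 → base CHF 701,000
  CHF 701,000 × 26% = CHF 182,260

Ordinary income tax:
  CHF 581,000 × 15% = CHF 87,150
  CHF 1,500 × 26% = CHF 390
  → CHF 87,540

Excess of alternative floor tax over ordinary income tax: CHF 182,260 − CHF 87,540 = CHF 94,720.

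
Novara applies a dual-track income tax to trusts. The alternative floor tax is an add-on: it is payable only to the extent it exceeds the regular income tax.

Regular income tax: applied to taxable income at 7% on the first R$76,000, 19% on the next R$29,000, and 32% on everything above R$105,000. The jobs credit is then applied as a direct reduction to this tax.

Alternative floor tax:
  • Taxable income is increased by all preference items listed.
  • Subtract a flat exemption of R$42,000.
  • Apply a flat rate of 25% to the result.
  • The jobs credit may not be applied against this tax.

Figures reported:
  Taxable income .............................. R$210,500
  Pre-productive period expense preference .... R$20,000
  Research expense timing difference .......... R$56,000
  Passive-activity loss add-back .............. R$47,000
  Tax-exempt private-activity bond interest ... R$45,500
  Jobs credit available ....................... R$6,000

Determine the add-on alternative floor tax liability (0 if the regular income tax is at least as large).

Alternative floor tax:
  Adjusted income: R$210,500 + R$20,000 + R$56,000 + R$47,000 + R$45,500 = R$379,000
  Less exemption R$42,000 → base R$337,000
  R$337,000 × 25% = R$84,250

Regular income tax:
  R$76,000 × 7% = R$5,320
  R$29,000 × 19% = R$5,510
  R$105,500 × 32% = R$33,760
  → R$44,590
  Less jobs credit R$6,000 → R$38,590

Excess of alternative floor tax over regular income tax: R$84,250 − R$38,590 = R$45,660.

R$45,660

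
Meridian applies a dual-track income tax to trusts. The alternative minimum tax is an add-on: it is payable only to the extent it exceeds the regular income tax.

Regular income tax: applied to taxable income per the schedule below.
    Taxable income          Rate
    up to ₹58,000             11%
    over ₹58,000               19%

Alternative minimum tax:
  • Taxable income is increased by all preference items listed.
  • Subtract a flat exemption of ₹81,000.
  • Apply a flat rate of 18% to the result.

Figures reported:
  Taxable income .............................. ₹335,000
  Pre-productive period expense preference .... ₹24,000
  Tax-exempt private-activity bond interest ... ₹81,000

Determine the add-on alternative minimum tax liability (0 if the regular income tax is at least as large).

₹5,610

Alternative minimum tax:
  Adjusted income: ₹335,000 + ₹24,000 + ₹81,000 = ₹440,000
  Less exemption ₹81,000 → base ₹359,000
  ₹359,000 × 18% = ₹64,620

Regular income tax:
  ₹58,000 × 11% = ₹6,380
  ₹277,000 × 19% = ₹52,630
  → ₹59,010

Excess of alternative minimum tax over regular income tax: ₹64,620 − ₹59,010 = ₹5,610.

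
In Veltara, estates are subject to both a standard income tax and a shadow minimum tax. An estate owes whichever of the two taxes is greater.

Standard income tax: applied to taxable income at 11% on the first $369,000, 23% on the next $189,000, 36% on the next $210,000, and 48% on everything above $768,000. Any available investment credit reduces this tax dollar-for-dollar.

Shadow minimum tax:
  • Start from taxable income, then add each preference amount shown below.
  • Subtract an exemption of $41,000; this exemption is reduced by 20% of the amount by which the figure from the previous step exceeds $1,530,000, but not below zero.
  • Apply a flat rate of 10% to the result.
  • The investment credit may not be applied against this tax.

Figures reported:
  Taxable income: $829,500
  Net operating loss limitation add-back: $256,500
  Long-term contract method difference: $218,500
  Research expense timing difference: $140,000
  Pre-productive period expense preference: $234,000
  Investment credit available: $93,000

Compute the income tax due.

Shadow minimum tax:
  Adjusted income: $829,500 + $256,500 + $218,500 + $140,000 + $234,000 = $1,678,500
  Exemption: $41,000 − 20% × ($1,678,500 − $1,530,000) = $41,000 − $29,700 = $11,300
  Base: $1,678,500 − $11,300 = $1,667,200
  $1,667,200 × 10% = $166,720

Standard income tax:
  $369,000 × 11% = $40,590
  $189,000 × 23% = $43,470
  $210,000 × 36% = $75,600
  $61,500 × 48% = $29,520
  → $189,180
  Less investment credit $93,000 → $96,180

$166,720 > $96,180, so the shadow minimum tax is the binding amount.

$166,720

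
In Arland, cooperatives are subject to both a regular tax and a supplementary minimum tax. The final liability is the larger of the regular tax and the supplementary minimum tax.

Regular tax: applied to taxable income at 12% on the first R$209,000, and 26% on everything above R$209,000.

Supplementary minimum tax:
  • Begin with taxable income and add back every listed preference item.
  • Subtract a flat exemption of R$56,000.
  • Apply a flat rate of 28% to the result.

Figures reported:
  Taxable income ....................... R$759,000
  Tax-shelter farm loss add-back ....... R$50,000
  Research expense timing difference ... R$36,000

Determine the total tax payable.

Regular tax:
  R$209,000 × 12% = R$25,080
  R$550,000 × 26% = R$143,000
  → R$168,080

Supplementary minimum tax:
  Adjusted income: R$759,000 + R$50,000 + R$36,000 = R$845,000
  Less exemption R$56,000 → base R$789,000
  R$789,000 × 28% = R$220,920

R$220,920 > R$168,080, so the supplementary minimum tax is the binding amount.

R$220,920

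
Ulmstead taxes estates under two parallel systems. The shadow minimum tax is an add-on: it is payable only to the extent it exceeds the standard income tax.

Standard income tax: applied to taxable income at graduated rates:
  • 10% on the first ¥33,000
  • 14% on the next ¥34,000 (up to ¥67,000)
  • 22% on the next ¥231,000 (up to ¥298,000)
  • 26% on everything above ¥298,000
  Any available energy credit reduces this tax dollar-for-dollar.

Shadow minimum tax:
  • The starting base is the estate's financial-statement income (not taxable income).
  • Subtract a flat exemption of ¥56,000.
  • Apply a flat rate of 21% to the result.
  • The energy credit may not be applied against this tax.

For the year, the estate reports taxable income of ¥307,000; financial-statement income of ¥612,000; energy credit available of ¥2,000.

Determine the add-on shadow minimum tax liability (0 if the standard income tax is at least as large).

¥57,540

Standard income tax:
  ¥33,000 × 10% = ¥3,300
  ¥34,000 × 14% = ¥4,760
  ¥231,000 × 22% = ¥50,820
  ¥9,000 × 26% = ¥2,340
  → ¥61,220
  Less energy credit ¥2,000 → ¥59,220

Shadow minimum tax:
  Base (financial-statement income): ¥612,000
  Less exemption ¥56,000 → base ¥556,000
  ¥556,000 × 21% = ¥116,760

Excess of shadow minimum tax over standard income tax: ¥116,760 − ¥59,220 = ¥57,540.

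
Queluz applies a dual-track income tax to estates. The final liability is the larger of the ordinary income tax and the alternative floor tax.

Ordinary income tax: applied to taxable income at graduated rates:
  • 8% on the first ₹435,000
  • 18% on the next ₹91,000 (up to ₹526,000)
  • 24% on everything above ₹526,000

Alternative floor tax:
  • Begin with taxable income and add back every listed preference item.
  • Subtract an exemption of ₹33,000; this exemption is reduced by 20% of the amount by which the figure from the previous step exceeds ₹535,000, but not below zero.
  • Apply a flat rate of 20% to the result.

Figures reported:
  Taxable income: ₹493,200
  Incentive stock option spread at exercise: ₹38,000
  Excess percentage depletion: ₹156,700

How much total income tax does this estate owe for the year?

Ordinary income tax:
  ₹435,000 × 8% = ₹34,800
  ₹58,200 × 18% = ₹10,476
  → ₹45,276

Alternative floor tax:
  Adjusted income: ₹493,200 + ₹38,000 + ₹156,700 = ₹687,900
  Exemption: ₹33,000 − 20% × (₹687,900 − ₹535,000) = ₹33,000 − ₹30,580 = ₹2,420
  Base: ₹687,900 − ₹2,420 = ₹685,480
  ₹685,480 × 20% = ₹137,096

₹137,096 > ₹45,276, so the alternative floor tax is the binding amount.

₹137,096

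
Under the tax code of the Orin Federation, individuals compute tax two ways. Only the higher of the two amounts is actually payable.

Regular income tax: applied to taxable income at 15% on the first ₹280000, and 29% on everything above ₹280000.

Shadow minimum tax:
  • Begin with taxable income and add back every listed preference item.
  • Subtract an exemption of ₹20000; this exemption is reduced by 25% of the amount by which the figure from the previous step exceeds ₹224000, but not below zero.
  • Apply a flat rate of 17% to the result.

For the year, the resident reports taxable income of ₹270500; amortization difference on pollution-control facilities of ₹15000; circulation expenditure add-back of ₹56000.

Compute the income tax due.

₹58055

Regular income tax:
  ₹270500 × 15% = ₹40575

Shadow minimum tax:
  Adjusted income: ₹270500 + ₹15000 + ₹56000 = ₹341500
  Exemption: 25% × (₹341500 − ₹224000) = ₹29375 ≥ ₹20000, so the exemption is fully phased out
  Base: ₹341500 − ₹0 = ₹341500
  ₹341500 × 17% = ₹58055

₹58055 > ₹40575, so the shadow minimum tax is the binding amount.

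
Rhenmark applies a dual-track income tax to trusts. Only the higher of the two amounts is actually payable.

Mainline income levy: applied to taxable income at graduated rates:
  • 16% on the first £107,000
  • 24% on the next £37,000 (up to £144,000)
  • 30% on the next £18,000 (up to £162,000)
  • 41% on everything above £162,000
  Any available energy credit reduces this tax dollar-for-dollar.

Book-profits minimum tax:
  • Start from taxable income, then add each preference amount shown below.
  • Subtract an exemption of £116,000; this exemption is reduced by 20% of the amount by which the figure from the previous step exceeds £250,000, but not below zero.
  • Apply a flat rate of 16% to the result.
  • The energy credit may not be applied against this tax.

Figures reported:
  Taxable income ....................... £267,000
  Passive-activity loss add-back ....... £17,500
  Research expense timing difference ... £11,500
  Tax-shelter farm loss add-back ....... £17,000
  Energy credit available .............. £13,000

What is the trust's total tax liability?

Book-profits minimum tax:
  Adjusted income: £267,000 + £17,500 + £11,500 + £17,000 = £313,000
  Exemption: £116,000 − 20% × (£313,000 − £250,000) = £116,000 − £12,600 = £103,400
  Base: £313,000 − £103,400 = £209,600
  £209,600 × 16% = £33,536

Mainline income levy:
  £107,000 × 16% = £17,120
  £37,000 × 24% = £8,880
  £18,000 × 30% = £5,400
  £105,000 × 41% = £43,050
  → £74,450
  Less energy credit £13,000 → £61,450

£61,450 > £33,536, so the mainline income levy governs.

£61,450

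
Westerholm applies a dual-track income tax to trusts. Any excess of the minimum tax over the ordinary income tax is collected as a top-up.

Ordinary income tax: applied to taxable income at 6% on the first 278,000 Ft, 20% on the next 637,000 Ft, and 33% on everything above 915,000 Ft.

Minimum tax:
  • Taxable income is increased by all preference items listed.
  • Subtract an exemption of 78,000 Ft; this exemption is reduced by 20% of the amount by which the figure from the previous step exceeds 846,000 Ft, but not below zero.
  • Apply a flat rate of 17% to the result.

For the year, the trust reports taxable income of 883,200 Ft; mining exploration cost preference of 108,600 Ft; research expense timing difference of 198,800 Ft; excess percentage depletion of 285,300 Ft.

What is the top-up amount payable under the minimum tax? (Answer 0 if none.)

113,183 Ft

Ordinary income tax:
  278,000 Ft × 6% = 16,680 Ft
  605,200 Ft × 20% = 121,040 Ft
  → 137,720 Ft

Minimum tax:
  Adjusted income: 883,200 Ft + 108,600 Ft + 198,800 Ft + 285,300 Ft = 1,475,900 Ft
  Exemption: 20% × (1,475,900 Ft − 846,000 Ft) = 125,980 Ft ≥ 78,000 Ft, so the exemption is fully phased out
  Base: 1,475,900 Ft − 0 Ft = 1,475,900 Ft
  1,475,900 Ft × 17% = 250,903 Ft

Excess of minimum tax over ordinary income tax: 250,903 Ft − 137,720 Ft = 113,183 Ft.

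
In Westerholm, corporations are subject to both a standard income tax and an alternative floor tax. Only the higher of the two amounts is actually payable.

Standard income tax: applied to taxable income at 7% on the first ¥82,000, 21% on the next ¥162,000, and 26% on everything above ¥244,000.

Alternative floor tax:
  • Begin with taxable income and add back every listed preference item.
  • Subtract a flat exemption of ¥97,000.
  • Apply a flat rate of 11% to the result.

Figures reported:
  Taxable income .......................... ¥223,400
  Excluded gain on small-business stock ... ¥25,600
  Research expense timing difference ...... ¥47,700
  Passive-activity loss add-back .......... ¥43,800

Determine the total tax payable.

¥35,434

Standard income tax:
  ¥82,000 × 7% = ¥5,740
  ¥141,400 × 21% = ¥29,694
  → ¥35,434

Alternative floor tax:
  Adjusted income: ¥223,400 + ¥25,600 + ¥47,700 + ¥43,800 = ¥340,500
  Less exemption ¥97,000 → base ¥243,500
  ¥243,500 × 11% = ¥26,785

¥35,434 > ¥26,785, so the standard income tax governs.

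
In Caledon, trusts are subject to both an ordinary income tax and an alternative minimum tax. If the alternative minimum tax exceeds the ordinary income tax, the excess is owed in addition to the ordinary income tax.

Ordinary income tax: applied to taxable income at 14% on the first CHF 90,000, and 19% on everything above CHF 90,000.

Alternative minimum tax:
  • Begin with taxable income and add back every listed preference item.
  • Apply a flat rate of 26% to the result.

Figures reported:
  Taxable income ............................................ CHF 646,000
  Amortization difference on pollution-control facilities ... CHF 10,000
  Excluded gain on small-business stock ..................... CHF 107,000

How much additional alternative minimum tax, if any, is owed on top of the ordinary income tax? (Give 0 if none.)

CHF 80,140

Ordinary income tax:
  CHF 90,000 × 14% = CHF 12,600
  CHF 556,000 × 19% = CHF 105,640
  → CHF 118,240

Alternative minimum tax:
  Adjusted income: CHF 646,000 + CHF 10,000 + CHF 107,000 = CHF 763,000
  CHF 763,000 × 26% = CHF 198,380

Excess of alternative minimum tax over ordinary income tax: CHF 198,380 − CHF 118,240 = CHF 80,140.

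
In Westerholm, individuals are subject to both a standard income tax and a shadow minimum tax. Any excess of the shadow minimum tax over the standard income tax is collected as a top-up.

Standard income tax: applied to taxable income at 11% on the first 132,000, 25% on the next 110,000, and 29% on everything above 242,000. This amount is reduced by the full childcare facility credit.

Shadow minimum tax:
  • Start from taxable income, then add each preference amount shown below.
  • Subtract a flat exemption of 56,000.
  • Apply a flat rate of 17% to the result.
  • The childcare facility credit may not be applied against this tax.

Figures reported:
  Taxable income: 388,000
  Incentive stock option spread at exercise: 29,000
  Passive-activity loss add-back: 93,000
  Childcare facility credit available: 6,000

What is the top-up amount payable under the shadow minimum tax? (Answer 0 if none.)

0

Shadow minimum tax:
  Adjusted income: 388,000 + 29,000 + 93,000 = 510,000
  Less exemption 56,000 → base 454,000
  454,000 × 17% = 77,180

Standard income tax:
  132,000 × 11% = 14,520
  110,000 × 25% = 27,500
  146,000 × 29% = 42,340
  → 84,360
  Less childcare facility credit 6,000 → 78,360

77,180 ≤ 78,360, so no add-on is due.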